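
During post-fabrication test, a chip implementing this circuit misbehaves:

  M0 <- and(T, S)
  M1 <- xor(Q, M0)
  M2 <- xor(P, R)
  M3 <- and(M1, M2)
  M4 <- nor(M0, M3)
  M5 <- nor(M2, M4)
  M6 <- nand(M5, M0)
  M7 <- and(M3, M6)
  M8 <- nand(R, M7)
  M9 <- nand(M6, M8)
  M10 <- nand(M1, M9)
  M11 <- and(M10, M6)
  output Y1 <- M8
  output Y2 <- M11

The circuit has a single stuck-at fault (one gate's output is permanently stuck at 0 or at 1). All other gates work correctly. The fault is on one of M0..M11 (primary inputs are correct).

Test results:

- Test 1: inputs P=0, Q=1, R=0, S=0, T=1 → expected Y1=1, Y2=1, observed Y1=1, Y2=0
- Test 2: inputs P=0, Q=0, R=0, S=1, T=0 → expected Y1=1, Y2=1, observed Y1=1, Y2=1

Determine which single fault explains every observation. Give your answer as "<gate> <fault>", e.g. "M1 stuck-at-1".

Fault-free values for test 1 (P=0, Q=1, R=0, S=0, T=1): M0=0, M1=1, M2=0, M3=0, M4=1, M5=0, M6=1, M7=0, M8=1, M9=0, M10=1, M11=1, giving Y1=1, Y2=1. Observed Y1=1, Y2=0.
Test 1: faults giving observed Y1=1, Y2=0 are {M0 stuck-at-1, M6 stuck-at-0, M9 stuck-at-1, M10 stuck-at-0, M11 stuck-at-0}.
Test 2 (P=0, Q=0, R=0, S=1, T=0): fault-free M0=0, M1=0, M2=0, M3=0, M4=1, M5=0, M6=1, M7=0, M8=1, M9=0, M10=1, M11=1 → Y1=1, Y2=1; observed Y1=1, Y2=1. Eliminates M0 stuck-at-1, M6 stuck-at-0, M10 stuck-at-0, M11 stuck-at-0.
Only M9 stuck-at-1 is consistent with every test.

M9 stuck-at-1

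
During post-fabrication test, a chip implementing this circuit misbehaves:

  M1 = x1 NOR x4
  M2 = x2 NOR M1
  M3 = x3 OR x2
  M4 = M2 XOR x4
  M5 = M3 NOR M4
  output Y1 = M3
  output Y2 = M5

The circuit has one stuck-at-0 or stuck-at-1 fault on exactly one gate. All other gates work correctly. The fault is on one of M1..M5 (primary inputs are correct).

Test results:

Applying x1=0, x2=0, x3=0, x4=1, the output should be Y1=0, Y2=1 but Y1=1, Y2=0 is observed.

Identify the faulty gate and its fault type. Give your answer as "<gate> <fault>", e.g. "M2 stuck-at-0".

Fault-free values for test 1 (x1=0, x2=0, x3=0, x4=1): M1=0, M2=1, M3=0, M4=0, M5=1, giving Y1=0, Y2=1. Observed Y1=1, Y2=0.
Test 1: faults giving observed Y1=1, Y2=0 are {M3 stuck-at-1}.
Only M3 stuck-at-1 is consistent with every test.

M3 stuck-at-1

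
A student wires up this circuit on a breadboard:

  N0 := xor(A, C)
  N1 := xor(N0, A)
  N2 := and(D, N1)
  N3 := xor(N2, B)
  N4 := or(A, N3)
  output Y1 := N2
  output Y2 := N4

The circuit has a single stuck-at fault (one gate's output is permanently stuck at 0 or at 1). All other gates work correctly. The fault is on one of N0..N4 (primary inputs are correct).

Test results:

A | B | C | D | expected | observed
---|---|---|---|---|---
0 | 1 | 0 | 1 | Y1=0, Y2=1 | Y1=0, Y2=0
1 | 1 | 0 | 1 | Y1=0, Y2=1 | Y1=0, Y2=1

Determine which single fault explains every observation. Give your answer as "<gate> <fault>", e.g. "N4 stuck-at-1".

Fault-free values for test 1 (A=0, B=1, C=0, D=1): N0=0, N1=0, N2=0, N3=1, N4=1, giving Y1=0, Y2=1. Observed Y1=0, Y2=0.
Test 1: faults giving observed Y1=0, Y2=0 are {N3 stuck-at-0, N4 stuck-at-0}.
Test 2 (A=1, B=1, C=0, D=1): fault-free N0=1, N1=0, N2=0, N3=1, N4=1 → Y1=0, Y2=1; observed Y1=0, Y2=1. Eliminates N4 stuck-at-0.
Only N3 stuck-at-0 is consistent with every test.

N3 stuck-at-0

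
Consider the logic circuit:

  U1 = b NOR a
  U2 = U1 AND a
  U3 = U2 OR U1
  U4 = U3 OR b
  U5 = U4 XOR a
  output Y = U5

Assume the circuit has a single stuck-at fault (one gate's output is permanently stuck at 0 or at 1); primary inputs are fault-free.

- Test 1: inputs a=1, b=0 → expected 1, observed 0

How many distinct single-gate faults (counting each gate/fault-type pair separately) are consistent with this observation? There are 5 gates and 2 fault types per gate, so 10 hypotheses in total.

Fault-free: U1=0, U2=0, U3=0, U4=0, U5=1 → 1. Observed 0.
  U1 stuck-at-0: output 1 ✗
  U1 stuck-at-1: output 0 ✓
  U2 stuck-at-0: output 1 ✗
  U2 stuck-at-1: output 0 ✓
  U3 stuck-at-0: output 1 ✗
  U3 stuck-at-1: output 0 ✓
  U4 stuck-at-0: output 1 ✗
  U4 stuck-at-1: output 0 ✓
  U5 stuck-at-0: output 0 ✓
  U5 stuck-at-1: output 1 ✗
Consistent faults: {U1 stuck-at-1, U2 stuck-at-1, U3 stuck-at-1, U4 stuck-at-1, U5 stuck-at-0} — 5 in all.

5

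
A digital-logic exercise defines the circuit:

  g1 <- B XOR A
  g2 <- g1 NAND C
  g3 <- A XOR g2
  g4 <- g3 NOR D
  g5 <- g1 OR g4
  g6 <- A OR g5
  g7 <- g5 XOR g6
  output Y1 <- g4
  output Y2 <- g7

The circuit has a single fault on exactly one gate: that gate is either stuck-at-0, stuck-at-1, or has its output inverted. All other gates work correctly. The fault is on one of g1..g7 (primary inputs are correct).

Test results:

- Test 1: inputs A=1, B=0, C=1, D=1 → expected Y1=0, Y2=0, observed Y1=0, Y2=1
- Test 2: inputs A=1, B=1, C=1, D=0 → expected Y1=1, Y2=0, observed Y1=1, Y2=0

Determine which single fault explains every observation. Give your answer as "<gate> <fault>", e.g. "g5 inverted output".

g1 stuck-at-0

Fault-free values for test 1 (A=1, B=0, C=1, D=1): g1=1, g2=0, g3=1, g4=0, g5=1, g6=1, g7=0, giving Y1=0, Y2=0. Observed Y1=0, Y2=1.
Test 1: faults giving observed Y1=0, Y2=1 are {g1 stuck-at-0, g1 inverted output, g5 stuck-at-0, g5 inverted output, g6 stuck-at-0, g6 inverted output, g7 stuck-at-1, g7 inverted output}.
Test 2 (A=1, B=1, C=1, D=0): fault-free g1=0, g2=1, g3=0, g4=1, g5=1, g6=1, g7=0 → Y1=1, Y2=0; observed Y1=1, Y2=0. Eliminates g1 inverted output, g5 stuck-at-0, g5 inverted output, g6 stuck-at-0, g6 inverted output, g7 stuck-at-1, g7 inverted output.
Only g1 stuck-at-0 is consistent with every test.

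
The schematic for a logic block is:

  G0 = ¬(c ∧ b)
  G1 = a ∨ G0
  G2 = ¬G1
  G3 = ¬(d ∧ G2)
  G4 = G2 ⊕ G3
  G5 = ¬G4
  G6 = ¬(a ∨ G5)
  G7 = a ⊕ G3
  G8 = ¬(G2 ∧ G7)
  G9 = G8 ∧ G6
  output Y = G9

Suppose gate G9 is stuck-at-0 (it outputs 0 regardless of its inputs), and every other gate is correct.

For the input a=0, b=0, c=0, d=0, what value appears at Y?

0

Propagate with G9 forced: G0=1, G1=1, G2=0, G3=1, G4=1, G5=0, G6=1, G7=1, G8=1, G9=0 [stuck-at-0].
So Y = 0. (Without the fault it would be 1.)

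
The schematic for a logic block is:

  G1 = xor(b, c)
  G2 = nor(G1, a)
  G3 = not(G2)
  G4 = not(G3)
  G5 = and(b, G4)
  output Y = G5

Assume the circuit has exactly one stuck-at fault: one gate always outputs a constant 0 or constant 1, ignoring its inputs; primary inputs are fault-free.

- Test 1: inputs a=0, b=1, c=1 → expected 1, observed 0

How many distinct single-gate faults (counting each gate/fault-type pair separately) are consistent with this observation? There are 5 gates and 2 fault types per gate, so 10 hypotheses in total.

Fault-free: G1=0, G2=1, G3=0, G4=1, G5=1 → 1. Observed 0.
  G1 stuck-at-0: output 1 ✗
  G1 stuck-at-1: output 0 ✓
  G2 stuck-at-0: output 0 ✓
  G2 stuck-at-1: output 1 ✗
  G3 stuck-at-0: output 1 ✗
  G3 stuck-at-1: output 0 ✓
  G4 stuck-at-0: output 0 ✓
  G4 stuck-at-1: output 1 ✗
  G5 stuck-at-0: output 0 ✓
  G5 stuck-at-1: output 1 ✗
Consistent faults: {G1 stuck-at-1, G2 stuck-at-0, G3 stuck-at-1, G4 stuck-at-0, G5 stuck-at-0} — 5 in all.

5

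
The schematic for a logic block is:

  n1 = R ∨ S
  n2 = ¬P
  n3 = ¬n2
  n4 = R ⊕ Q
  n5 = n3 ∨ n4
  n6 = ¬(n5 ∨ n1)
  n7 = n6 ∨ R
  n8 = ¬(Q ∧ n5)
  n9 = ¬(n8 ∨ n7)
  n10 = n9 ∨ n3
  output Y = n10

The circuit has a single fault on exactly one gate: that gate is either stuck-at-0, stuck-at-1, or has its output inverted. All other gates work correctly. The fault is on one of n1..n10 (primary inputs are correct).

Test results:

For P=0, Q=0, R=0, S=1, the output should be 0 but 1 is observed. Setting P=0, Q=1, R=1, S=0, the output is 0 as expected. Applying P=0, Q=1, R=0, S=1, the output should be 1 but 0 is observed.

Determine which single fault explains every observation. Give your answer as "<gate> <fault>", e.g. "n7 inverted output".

Fault-free values for test 1 (P=0, Q=0, R=0, S=1): n1=1, n2=1, n3=0, n4=0, n5=0, n6=0, n7=0, n8=1, n9=0, n10=0, giving Y=0. Observed 1.
Test 1: faults giving observed 1 are {n2 stuck-at-0, n2 inverted output, n3 stuck-at-1, n3 inverted output, n8 stuck-at-0, n8 inverted output, n9 stuck-at-1, n9 inverted output, n10 stuck-at-1, n10 inverted output}.
Test 2 (P=0, Q=1, R=1, S=0): fault-free n1=1, n2=1, n3=0, n4=0, n5=0, n6=0, n7=1, n8=1, n9=0, n10=0 → 0; observed 0. Eliminates n2 stuck-at-0, n2 inverted output, n3 stuck-at-1, n3 inverted output, n9 stuck-at-1, n9 inverted output, n10 stuck-at-1, n10 inverted output.
Test 3 (P=0, Q=1, R=0, S=1): fault-free n1=1, n2=1, n3=0, n4=1, n5=1, n6=0, n7=0, n8=0, n9=1, n10=1 → 1; observed 0. Eliminates n8 stuck-at-0.
Only n8 inverted output is consistent with every test.

n8 inverted output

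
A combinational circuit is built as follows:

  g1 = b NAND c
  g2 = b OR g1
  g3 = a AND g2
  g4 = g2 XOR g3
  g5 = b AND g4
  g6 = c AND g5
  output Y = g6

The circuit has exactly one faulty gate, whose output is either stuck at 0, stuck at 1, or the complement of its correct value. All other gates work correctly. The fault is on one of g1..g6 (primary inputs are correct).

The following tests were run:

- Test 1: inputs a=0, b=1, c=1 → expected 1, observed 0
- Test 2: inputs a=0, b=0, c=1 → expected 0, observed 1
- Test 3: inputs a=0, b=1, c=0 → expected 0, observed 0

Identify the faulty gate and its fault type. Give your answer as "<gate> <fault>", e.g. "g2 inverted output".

Fault-free values for test 1 (a=0, b=1, c=1): g1=0, g2=1, g3=0, g4=1, g5=1, g6=1, giving Y=1. Observed 0.
Test 1: faults giving observed 0 are {g2 stuck-at-0, g2 inverted output, g3 stuck-at-1, g3 inverted output, g4 stuck-at-0, g4 inverted output, g5 stuck-at-0, g5 inverted output, g6 stuck-at-0, g6 inverted output}.
Test 2 (a=0, b=0, c=1): fault-free g1=1, g2=1, g3=0, g4=1, g5=0, g6=0 → 0; observed 1. Eliminates g2 stuck-at-0, g2 inverted output, g3 stuck-at-1, g3 inverted output, g4 stuck-at-0, g4 inverted output, g5 stuck-at-0, g6 stuck-at-0.
Test 3 (a=0, b=1, c=0): fault-free g1=1, g2=1, g3=0, g4=1, g5=1, g6=0 → 0; observed 0. Eliminates g6 inverted output.
Only g5 inverted output is consistent with every test.

g5 inverted output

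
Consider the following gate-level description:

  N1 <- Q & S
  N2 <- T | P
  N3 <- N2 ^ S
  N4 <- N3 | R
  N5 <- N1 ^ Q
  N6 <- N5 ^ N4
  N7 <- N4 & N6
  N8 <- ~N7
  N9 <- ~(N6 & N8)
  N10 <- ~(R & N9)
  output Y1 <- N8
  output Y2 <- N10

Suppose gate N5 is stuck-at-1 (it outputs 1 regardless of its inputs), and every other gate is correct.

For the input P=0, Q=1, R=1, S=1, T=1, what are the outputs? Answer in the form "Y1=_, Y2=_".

Propagate with N5 forced: N1=1, N2=1, N3=0, N4=1, N5=1 [stuck-at-1], N6=0, N7=0, N8=1, N9=1, N10=0.
So the outputs are Y1=1, Y2=0. (Without the fault they would be Y1=0, Y2=0.)

Y1=1, Y2=0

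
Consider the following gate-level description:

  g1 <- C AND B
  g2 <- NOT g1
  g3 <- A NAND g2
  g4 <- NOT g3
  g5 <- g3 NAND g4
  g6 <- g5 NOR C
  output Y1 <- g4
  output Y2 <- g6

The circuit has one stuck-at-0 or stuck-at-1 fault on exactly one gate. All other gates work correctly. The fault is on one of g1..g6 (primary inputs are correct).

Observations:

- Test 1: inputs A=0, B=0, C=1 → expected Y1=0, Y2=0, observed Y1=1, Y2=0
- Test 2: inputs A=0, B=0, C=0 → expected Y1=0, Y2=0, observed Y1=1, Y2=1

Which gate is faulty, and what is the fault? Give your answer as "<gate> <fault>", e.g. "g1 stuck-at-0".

Fault-free values for test 1 (A=0, B=0, C=1): g1=0, g2=1, g3=1, g4=0, g5=1, g6=0, giving Y1=0, Y2=0. Observed Y1=1, Y2=0.
Test 1: faults giving observed Y1=1, Y2=0 are {g3 stuck-at-0, g4 stuck-at-1}.
Test 2 (A=0, B=0, C=0): fault-free g1=0, g2=1, g3=1, g4=0, g5=1, g6=0 → Y1=0, Y2=0; observed Y1=1, Y2=1. Eliminates g3 stuck-at-0.
Only g4 stuck-at-1 is consistent with every test.

g4 stuck-at-1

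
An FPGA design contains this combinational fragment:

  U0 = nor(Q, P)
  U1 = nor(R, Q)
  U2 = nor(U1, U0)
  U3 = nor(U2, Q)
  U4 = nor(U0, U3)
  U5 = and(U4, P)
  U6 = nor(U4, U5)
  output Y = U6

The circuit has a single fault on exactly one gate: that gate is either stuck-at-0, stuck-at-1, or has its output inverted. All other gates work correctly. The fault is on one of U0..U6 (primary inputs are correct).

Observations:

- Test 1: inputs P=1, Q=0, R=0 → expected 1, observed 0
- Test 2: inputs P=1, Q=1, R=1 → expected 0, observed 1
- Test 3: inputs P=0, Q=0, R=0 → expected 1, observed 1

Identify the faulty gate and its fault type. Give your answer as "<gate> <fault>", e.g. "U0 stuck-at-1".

U3 inverted output

Fault-free values for test 1 (P=1, Q=0, R=0): U0=0, U1=1, U2=0, U3=1, U4=0, U5=0, U6=1, giving Y=1. Observed 0.
Test 1: faults giving observed 0 are {U1 stuck-at-0, U1 inverted output, U2 stuck-at-1, U2 inverted output, U3 stuck-at-0, U3 inverted output, U4 stuck-at-1, U4 inverted output, U5 stuck-at-1, U5 inverted output, U6 stuck-at-0, U6 inverted output}.
Test 2 (P=1, Q=1, R=1): fault-free U0=0, U1=0, U2=1, U3=0, U4=1, U5=1, U6=0 → 0; observed 1. Eliminates U1 stuck-at-0, U1 inverted output, U2 stuck-at-1, U2 inverted output, U3 stuck-at-0, U4 stuck-at-1, U5 stuck-at-1, U5 inverted output, U6 stuck-at-0.
Test 3 (P=0, Q=0, R=0): fault-free U0=1, U1=1, U2=0, U3=1, U4=0, U5=0, U6=1 → 1; observed 1. Eliminates U4 inverted output, U6 inverted output.
Only U3 inverted output is consistent with every test.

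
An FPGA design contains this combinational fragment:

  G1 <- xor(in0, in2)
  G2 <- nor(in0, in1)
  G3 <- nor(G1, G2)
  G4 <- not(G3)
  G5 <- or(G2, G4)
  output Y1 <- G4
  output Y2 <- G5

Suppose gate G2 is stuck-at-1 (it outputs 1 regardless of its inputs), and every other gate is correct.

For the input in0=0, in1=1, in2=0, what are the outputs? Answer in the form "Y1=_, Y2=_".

Y1=1, Y2=1

Propagate with G2 forced: G1=0, G2=1 [stuck-at-1], G3=0, G4=1, G5=1.
So the outputs are Y1=1, Y2=1. (Without the fault they would be Y1=0, Y2=0.)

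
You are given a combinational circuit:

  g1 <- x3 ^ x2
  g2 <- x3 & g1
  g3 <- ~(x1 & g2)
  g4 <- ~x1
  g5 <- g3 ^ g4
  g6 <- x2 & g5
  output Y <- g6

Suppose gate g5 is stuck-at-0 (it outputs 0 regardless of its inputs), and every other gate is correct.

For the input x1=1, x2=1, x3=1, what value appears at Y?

Propagate with g5 forced: g1=0, g2=0, g3=1, g4=0, g5=0 [stuck-at-0], g6=0.
So Y = 0. (Without the fault it would be 1.)

0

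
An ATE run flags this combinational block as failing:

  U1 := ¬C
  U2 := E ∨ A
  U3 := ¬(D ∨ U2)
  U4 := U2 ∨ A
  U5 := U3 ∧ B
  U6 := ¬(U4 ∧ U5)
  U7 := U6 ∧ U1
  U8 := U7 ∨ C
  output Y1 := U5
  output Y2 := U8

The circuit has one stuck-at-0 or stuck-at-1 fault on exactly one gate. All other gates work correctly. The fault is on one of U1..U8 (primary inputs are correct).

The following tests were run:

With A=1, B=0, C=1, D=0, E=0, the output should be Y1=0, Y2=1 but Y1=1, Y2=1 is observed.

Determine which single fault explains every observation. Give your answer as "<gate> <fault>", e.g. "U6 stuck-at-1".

U5 stuck-at-1

Fault-free values for test 1 (A=1, B=0, C=1, D=0, E=0): U1=0, U2=1, U3=0, U4=1, U5=0, U6=1, U7=0, U8=1, giving Y1=0, Y2=1. Observed Y1=1, Y2=1.
Test 1: faults giving observed Y1=1, Y2=1 are {U5 stuck-at-1}.
Only U5 stuck-at-1 is consistent with every test.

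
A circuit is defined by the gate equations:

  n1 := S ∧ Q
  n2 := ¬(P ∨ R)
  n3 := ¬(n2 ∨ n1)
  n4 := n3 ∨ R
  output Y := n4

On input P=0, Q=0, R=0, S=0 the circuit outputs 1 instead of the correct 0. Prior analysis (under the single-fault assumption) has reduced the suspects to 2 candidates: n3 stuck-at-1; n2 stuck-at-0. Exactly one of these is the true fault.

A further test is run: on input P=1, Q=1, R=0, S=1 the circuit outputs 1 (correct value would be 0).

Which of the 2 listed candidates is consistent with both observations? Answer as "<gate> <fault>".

n3 stuck-at-1

Evaluate each candidate on input P=1, Q=1, R=0, S=1:
  n3 stuck-at-1: n1=1, n2=0, n3=1 [stuck-at-1], n4=1 → 1 — matches
  n2 stuck-at-0: n1=1, n2=0 [stuck-at-0], n3=0, n4=0 → 0 — eliminated
Only n3 stuck-at-1 reproduces the observed 1.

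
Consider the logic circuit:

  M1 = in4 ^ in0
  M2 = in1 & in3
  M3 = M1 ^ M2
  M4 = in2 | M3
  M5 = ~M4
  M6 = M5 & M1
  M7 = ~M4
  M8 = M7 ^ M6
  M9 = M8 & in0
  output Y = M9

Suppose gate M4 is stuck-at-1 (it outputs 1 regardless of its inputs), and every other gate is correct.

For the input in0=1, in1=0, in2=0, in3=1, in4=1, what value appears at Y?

0

Propagate with M4 forced: M1=0, M2=0, M3=0, M4=1 [stuck-at-1], M5=0, M6=0, M7=0, M8=0, M9=0.
So Y = 0. (Without the fault it would be 1.)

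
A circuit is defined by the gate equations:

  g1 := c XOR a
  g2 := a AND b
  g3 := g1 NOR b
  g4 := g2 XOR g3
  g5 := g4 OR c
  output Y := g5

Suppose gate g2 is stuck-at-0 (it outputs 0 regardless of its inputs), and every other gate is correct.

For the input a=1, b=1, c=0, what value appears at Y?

Propagate with g2 forced: g1=1, g2=0 [stuck-at-0], g3=0, g4=0, g5=0.
So Y = 0. (Without the fault it would be 1.)

0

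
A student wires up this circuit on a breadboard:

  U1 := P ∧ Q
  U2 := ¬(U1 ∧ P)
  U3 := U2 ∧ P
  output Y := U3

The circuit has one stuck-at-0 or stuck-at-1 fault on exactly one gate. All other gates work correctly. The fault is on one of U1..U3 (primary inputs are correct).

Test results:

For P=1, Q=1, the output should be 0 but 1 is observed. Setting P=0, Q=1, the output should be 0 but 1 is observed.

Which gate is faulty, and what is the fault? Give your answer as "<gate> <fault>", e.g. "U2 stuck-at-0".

U3 stuck-at-1

Fault-free values for test 1 (P=1, Q=1): U1=1, U2=0, U3=0, giving Y=0. Observed 1.
Test 1: faults giving observed 1 are {U1 stuck-at-0, U2 stuck-at-1, U3 stuck-at-1}.
Test 2 (P=0, Q=1): fault-free U1=0, U2=1, U3=0 → 0; observed 1. Eliminates U1 stuck-at-0, U2 stuck-at-1.
Only U3 stuck-at-1 is consistent with every test.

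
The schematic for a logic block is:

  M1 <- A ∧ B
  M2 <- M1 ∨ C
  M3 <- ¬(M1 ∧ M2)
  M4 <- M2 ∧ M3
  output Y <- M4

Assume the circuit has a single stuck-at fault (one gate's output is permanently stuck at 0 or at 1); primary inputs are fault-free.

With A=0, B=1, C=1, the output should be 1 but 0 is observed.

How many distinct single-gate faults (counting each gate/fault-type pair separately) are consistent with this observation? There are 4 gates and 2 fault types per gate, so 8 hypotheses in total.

4

Fault-free: M1=0, M2=1, M3=1, M4=1 → 1. Observed 0.
  M1 stuck-at-0: output 1 ✗
  M1 stuck-at-1: output 0 ✓
  M2 stuck-at-0: output 0 ✓
  M2 stuck-at-1: output 1 ✗
  M3 stuck-at-0: output 0 ✓
  M3 stuck-at-1: output 1 ✗
  M4 stuck-at-0: output 0 ✓
  M4 stuck-at-1: output 1 ✗
Consistent faults: {M1 stuck-at-1, M2 stuck-at-0, M3 stuck-at-0, M4 stuck-at-0} — 4 in all.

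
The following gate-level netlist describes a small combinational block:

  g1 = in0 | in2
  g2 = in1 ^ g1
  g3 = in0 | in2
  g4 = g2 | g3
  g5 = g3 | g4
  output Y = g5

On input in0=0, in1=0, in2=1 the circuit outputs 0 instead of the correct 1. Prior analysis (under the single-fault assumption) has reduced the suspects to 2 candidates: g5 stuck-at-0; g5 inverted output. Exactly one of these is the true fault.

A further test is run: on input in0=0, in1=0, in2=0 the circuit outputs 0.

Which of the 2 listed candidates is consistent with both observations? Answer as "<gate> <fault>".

Evaluate each candidate on input in0=0, in1=0, in2=0:
  g5 stuck-at-0: g1=0, g2=0, g3=0, g4=0, g5=0 [stuck-at-0] → 0 — matches
  g5 inverted output: g1=0, g2=0, g3=0, g4=0, g5=1 [inverted output] → 1 — eliminated
Only g5 stuck-at-0 reproduces the observed 0.

g5 stuck-at-0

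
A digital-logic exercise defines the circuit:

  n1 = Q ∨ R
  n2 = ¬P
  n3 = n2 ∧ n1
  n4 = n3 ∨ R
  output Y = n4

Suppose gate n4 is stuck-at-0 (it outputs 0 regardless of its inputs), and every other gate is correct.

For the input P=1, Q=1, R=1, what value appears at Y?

0

Propagate with n4 forced: n1=1, n2=0, n3=0, n4=0 [stuck-at-0].
So Y = 0. (Without the fault it would be 1.)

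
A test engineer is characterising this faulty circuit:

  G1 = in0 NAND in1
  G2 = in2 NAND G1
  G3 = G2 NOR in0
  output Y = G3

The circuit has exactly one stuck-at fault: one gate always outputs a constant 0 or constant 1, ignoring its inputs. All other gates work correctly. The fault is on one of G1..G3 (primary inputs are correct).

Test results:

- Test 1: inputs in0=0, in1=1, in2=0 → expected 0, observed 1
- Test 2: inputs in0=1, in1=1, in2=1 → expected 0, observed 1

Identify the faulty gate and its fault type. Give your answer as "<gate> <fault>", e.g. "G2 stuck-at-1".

Fault-free values for test 1 (in0=0, in1=1, in2=0): G1=1, G2=1, G3=0, giving Y=0. Observed 1.
Test 1: faults giving observed 1 are {G2 stuck-at-0, G3 stuck-at-1}.
Test 2 (in0=1, in1=1, in2=1): fault-free G1=0, G2=1, G3=0 → 0; observed 1. Eliminates G2 stuck-at-0.
Only G3 stuck-at-1 is consistent with every test.

G3 stuck-at-1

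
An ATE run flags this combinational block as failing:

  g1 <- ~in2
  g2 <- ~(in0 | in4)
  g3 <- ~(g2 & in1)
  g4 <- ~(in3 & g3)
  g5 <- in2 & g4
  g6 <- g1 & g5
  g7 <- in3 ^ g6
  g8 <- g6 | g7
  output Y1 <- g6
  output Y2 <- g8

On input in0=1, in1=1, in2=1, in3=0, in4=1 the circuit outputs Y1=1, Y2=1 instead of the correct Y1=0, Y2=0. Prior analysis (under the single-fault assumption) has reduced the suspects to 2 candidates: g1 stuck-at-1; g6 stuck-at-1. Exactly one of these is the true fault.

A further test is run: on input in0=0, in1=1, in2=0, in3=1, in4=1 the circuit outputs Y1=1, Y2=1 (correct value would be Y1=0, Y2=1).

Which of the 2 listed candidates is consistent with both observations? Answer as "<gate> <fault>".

Evaluate each candidate on input in0=0, in1=1, in2=0, in3=1, in4=1:
  g1 stuck-at-1: g1=1 [stuck-at-1], g2=0, g3=1, g4=0, g5=0, g6=0, g7=1, g8=1 → Y1=0, Y2=1 — eliminated
  g6 stuck-at-1: g1=1, g2=0, g3=1, g4=0, g5=0, g6=1 [stuck-at-1], g7=0, g8=1 → Y1=1, Y2=1 — matches
Only g6 stuck-at-1 reproduces the observed Y1=1, Y2=1.

g6 stuck-at-1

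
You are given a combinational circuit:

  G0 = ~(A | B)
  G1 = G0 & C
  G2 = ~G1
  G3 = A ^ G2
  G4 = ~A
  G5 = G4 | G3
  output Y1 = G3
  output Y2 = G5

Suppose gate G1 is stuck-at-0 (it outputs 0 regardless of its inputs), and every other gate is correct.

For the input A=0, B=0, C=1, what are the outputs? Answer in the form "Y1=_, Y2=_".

Y1=1, Y2=1

Propagate with G1 forced: G0=1, G1=0 [stuck-at-0], G2=1, G3=1, G4=1, G5=1.
So the outputs are Y1=1, Y2=1. (Without the fault they would be Y1=0, Y2=1.)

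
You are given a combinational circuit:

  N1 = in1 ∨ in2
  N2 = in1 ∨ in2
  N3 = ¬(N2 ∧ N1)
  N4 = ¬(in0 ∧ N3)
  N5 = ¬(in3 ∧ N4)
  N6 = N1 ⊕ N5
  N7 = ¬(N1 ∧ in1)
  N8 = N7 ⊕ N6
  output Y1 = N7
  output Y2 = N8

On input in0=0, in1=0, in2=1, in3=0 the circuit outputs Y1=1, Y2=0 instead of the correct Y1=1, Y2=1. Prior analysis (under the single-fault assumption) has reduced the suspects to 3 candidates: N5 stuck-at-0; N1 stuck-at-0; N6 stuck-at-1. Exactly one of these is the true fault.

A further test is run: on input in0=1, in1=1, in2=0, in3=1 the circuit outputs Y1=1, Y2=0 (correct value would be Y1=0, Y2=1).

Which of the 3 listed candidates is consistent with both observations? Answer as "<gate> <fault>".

Evaluate each candidate on input in0=1, in1=1, in2=0, in3=1:
  N5 stuck-at-0: N1=1, N2=1, N3=0, N4=1, N5=0 [stuck-at-0], N6=1, N7=0, N8=1 → Y1=0, Y2=1 — eliminated
  N1 stuck-at-0: N1=0 [stuck-at-0], N2=1, N3=1, N4=0, N5=1, N6=1, N7=1, N8=0 → Y1=1, Y2=0 — matches
  N6 stuck-at-1: N1=1, N2=1, N3=0, N4=1, N5=0, N6=1 [stuck-at-1], N7=0, N8=1 → Y1=0, Y2=1 — eliminated
Only N1 stuck-at-0 reproduces the observed Y1=1, Y2=0.

N1 stuck-at-0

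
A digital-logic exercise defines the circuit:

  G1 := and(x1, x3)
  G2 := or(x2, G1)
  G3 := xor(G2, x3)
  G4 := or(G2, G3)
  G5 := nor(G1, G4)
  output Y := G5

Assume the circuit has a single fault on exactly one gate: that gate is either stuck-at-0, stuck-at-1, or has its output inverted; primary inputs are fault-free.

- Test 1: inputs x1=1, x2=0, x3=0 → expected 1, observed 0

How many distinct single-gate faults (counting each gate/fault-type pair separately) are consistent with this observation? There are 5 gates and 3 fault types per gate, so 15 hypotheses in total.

Fault-free: G1=0, G2=0, G3=0, G4=0, G5=1 → 1. Observed 0.
  G1: stuck-at-1, inverted output ✓; others ✗
  G2: stuck-at-1, inverted output ✓; others ✗
  G3: stuck-at-1, inverted output ✓; others ✗
  G4: stuck-at-1, inverted output ✓; others ✗
  G5: stuck-at-0, inverted output ✓; others ✗
Consistent faults: {G1 stuck-at-1, G1 inverted output, G2 stuck-at-1, G2 inverted output, G3 stuck-at-1, G3 inverted output, G4 stuck-at-1, G4 inverted output, G5 stuck-at-0, G5 inverted output} — 10 in all.

10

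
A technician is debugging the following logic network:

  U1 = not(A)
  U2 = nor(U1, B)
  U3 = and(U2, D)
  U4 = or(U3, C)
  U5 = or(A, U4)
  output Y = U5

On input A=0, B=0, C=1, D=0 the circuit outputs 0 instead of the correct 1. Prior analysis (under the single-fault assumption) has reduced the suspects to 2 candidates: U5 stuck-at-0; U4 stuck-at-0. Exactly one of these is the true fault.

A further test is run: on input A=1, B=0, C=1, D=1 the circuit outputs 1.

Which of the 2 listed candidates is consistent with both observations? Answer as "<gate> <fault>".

Evaluate each candidate on input A=1, B=0, C=1, D=1:
  U5 stuck-at-0: U1=0, U2=1, U3=1, U4=1, U5=0 [stuck-at-0] → 0 — eliminated
  U4 stuck-at-0: U1=0, U2=1, U3=1, U4=0 [stuck-at-0], U5=1 → 1 — matches
Only U4 stuck-at-0 reproduces the observed 1.

U4 stuck-at-0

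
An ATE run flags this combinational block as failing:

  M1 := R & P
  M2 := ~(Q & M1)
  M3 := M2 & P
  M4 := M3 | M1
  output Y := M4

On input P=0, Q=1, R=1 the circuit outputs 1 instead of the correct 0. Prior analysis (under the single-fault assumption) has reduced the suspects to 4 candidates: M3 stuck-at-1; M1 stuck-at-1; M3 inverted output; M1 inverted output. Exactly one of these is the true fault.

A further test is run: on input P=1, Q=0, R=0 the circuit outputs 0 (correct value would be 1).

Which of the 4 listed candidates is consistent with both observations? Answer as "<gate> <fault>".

Evaluate each candidate on input P=1, Q=0, R=0:
  M3 stuck-at-1: M1=0, M2=1, M3=1 [stuck-at-1], M4=1 → 1 — eliminated
  M1 stuck-at-1: M1=1 [stuck-at-1], M2=1, M3=1, M4=1 → 1 — eliminated
  M3 inverted output: M1=0, M2=1, M3=0 [inverted output], M4=0 → 0 — matches
  M1 inverted output: M1=1 [inverted output], M2=1, M3=1, M4=1 → 1 — eliminated
Only M3 inverted output reproduces the observed 0.

M3 inverted output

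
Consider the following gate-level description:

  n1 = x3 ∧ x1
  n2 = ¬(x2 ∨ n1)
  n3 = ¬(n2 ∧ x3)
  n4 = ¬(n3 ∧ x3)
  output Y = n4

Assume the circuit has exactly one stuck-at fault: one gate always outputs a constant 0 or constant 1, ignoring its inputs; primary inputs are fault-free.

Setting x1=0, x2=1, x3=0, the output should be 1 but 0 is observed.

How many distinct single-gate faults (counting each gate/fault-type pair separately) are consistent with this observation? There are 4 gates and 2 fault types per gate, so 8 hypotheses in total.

1

Fault-free: n1=0, n2=0, n3=1, n4=1 → 1. Observed 0.
  n1 stuck-at-0: output 1 ✗
  n1 stuck-at-1: output 1 ✗
  n2 stuck-at-0: output 1 ✗
  n2 stuck-at-1: output 1 ✗
  n3 stuck-at-0: output 1 ✗
  n3 stuck-at-1: output 1 ✗
  n4 stuck-at-0: output 0 ✓
  n4 stuck-at-1: output 1 ✗
Consistent faults: {n4 stuck-at-0} — 1 in all.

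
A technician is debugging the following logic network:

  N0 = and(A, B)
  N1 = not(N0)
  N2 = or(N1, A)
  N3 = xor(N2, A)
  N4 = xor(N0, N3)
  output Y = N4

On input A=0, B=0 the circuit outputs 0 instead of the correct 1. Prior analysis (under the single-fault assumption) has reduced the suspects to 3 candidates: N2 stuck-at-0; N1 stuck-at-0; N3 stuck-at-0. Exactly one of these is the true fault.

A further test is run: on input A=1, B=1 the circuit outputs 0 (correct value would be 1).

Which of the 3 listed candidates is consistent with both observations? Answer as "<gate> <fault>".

N2 stuck-at-0

Evaluate each candidate on input A=1, B=1:
  N2 stuck-at-0: N0=1, N1=0, N2=0 [stuck-at-0], N3=1, N4=0 → 0 — matches
  N1 stuck-at-0: N0=1, N1=0 [stuck-at-0], N2=1, N3=0, N4=1 → 1 — eliminated
  N3 stuck-at-0: N0=1, N1=0, N2=1, N3=0 [stuck-at-0], N4=1 → 1 — eliminated
Only N2 stuck-at-0 reproduces the observed 0.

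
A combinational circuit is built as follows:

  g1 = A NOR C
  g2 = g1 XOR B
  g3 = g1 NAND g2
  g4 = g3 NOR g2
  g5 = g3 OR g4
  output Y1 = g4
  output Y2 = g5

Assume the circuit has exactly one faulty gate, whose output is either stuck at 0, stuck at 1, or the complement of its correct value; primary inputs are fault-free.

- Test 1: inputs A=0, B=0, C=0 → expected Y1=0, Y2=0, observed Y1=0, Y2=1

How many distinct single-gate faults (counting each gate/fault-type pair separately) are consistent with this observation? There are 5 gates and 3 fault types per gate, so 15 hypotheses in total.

Fault-free: g1=1, g2=1, g3=0, g4=0, g5=0 → Y1=0, Y2=0. Observed Y1=0, Y2=1.
  g1: stuck-at-0, inverted output ✓; others ✗
  g2: stuck-at-0, inverted output ✓; others ✗
  g3: stuck-at-1, inverted output ✓; others ✗
  g4: none of the 3 fault types match ✗
  g5: stuck-at-1, inverted output ✓; others ✗
Consistent faults: {g1 stuck-at-0, g1 inverted output, g2 stuck-at-0, g2 inverted output, g3 stuck-at-1, g3 inverted output, g5 stuck-at-1, g5 inverted output} — 8 in all.

8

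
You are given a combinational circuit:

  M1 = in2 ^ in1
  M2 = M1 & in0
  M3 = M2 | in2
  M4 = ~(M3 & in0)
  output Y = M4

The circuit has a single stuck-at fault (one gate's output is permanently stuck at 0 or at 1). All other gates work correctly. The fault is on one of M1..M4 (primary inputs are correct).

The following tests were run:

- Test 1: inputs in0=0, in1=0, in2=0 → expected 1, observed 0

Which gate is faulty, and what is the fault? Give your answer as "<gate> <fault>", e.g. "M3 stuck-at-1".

M4 stuck-at-0

Fault-free values for test 1 (in0=0, in1=0, in2=0): M1=0, M2=0, M3=0, M4=1, giving Y=1. Observed 0.
Test 1: faults giving observed 0 are {M4 stuck-at-0}.
Only M4 stuck-at-0 is consistent with every test.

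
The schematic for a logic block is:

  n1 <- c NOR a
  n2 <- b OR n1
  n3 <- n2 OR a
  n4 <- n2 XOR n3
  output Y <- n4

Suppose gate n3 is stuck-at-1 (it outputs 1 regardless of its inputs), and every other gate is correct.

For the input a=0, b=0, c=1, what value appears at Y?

Propagate with n3 forced: n1=0, n2=0, n3=1 [stuck-at-1], n4=1.
So Y = 1. (Without the fault it would be 0.)

1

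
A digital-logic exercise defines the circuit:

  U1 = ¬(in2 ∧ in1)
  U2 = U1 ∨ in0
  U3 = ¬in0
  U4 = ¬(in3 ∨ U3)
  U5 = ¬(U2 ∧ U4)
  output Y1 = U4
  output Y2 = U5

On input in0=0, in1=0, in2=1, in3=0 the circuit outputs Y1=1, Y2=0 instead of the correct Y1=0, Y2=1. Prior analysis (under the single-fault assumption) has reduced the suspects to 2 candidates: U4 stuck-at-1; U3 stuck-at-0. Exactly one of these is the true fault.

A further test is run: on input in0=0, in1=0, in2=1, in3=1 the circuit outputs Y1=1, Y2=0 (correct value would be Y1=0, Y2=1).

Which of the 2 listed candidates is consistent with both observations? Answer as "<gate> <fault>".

U4 stuck-at-1

Evaluate each candidate on input in0=0, in1=0, in2=1, in3=1:
  U4 stuck-at-1: U1=1, U2=1, U3=1, U4=1 [stuck-at-1], U5=0 → Y1=1, Y2=0 — matches
  U3 stuck-at-0: U1=1, U2=1, U3=0 [stuck-at-0], U4=0, U5=1 → Y1=0, Y2=1 — eliminated
Only U4 stuck-at-1 reproduces the observed Y1=1, Y2=0.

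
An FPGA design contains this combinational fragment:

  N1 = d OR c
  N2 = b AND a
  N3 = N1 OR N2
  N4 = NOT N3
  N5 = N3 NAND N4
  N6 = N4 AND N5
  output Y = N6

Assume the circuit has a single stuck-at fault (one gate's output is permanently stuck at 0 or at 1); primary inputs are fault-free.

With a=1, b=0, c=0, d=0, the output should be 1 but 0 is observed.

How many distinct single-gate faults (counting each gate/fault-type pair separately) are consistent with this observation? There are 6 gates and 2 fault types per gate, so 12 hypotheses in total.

6

Fault-free: N1=0, N2=0, N3=0, N4=1, N5=1, N6=1 → 1. Observed 0.
  N1 stuck-at-0: output 1 ✗
  N1 stuck-at-1: output 0 ✓
  N2 stuck-at-0: output 1 ✗
  N2 stuck-at-1: output 0 ✓
  N3 stuck-at-0: output 1 ✗
  N3 stuck-at-1: output 0 ✓
  N4 stuck-at-0: output 0 ✓
  N4 stuck-at-1: output 1 ✗
  N5 stuck-at-0: output 0 ✓
  N5 stuck-at-1: output 1 ✗
  N6 stuck-at-0: output 0 ✓
  N6 stuck-at-1: output 1 ✗
Consistent faults: {N1 stuck-at-1, N2 stuck-at-1, N3 stuck-at-1, N4 stuck-at-0, N5 stuck-at-0, N6 stuck-at-0} — 6 in all.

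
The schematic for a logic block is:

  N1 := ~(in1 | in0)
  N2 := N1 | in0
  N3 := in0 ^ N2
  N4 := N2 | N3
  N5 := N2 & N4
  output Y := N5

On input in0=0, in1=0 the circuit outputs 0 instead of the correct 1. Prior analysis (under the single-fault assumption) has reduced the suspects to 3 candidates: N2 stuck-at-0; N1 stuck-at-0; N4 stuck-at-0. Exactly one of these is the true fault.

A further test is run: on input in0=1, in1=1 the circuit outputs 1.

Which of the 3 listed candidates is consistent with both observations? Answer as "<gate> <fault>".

N1 stuck-at-0

Evaluate each candidate on input in0=1, in1=1:
  N2 stuck-at-0: N1=0, N2=0 [stuck-at-0], N3=1, N4=1, N5=0 → 0 — eliminated
  N1 stuck-at-0: N1=0 [stuck-at-0], N2=1, N3=0, N4=1, N5=1 → 1 — matches
  N4 stuck-at-0: N1=0, N2=1, N3=0, N4=0 [stuck-at-0], N5=0 → 0 — eliminated
Only N1 stuck-at-0 reproduces the observed 1.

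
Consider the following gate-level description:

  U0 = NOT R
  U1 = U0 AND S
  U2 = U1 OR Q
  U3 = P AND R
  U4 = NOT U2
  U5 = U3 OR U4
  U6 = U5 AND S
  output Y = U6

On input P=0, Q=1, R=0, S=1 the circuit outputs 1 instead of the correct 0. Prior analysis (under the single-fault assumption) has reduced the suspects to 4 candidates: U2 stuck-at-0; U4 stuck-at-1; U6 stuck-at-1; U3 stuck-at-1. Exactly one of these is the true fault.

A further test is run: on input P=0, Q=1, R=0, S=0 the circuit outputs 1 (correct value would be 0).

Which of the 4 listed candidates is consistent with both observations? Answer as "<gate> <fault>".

U6 stuck-at-1

Evaluate each candidate on input P=0, Q=1, R=0, S=0:
  U2 stuck-at-0: U0=1, U1=0, U2=0 [stuck-at-0], U3=0, U4=1, U5=1, U6=0 → 0 — eliminated
  U4 stuck-at-1: U0=1, U1=0, U2=1, U3=0, U4=1 [stuck-at-1], U5=1, U6=0 → 0 — eliminated
  U6 stuck-at-1: U0=1, U1=0, U2=1, U3=0, U4=0, U5=0, U6=1 [stuck-at-1] → 1 — matches
  U3 stuck-at-1: U0=1, U1=0, U2=1, U3=1 [stuck-at-1], U4=0, U5=1, U6=0 → 0 — eliminated
Only U6 stuck-at-1 reproduces the observed 1.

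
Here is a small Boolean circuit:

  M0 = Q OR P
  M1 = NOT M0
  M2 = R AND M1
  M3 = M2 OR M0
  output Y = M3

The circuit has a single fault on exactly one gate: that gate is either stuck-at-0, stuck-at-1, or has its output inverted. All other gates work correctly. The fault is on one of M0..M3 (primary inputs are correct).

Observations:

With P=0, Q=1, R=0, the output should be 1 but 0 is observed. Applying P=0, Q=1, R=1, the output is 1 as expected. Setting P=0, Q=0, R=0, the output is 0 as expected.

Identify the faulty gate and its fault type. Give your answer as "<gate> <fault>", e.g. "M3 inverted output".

Fault-free values for test 1 (P=0, Q=1, R=0): M0=1, M1=0, M2=0, M3=1, giving Y=1. Observed 0.
Test 1: faults giving observed 0 are {M0 stuck-at-0, M0 inverted output, M3 stuck-at-0, M3 inverted output}.
Test 2 (P=0, Q=1, R=1): fault-free M0=1, M1=0, M2=0, M3=1 → 1; observed 1. Eliminates M3 stuck-at-0, M3 inverted output.
Test 3 (P=0, Q=0, R=0): fault-free M0=0, M1=1, M2=0, M3=0 → 0; observed 0. Eliminates M0 inverted output.
Only M0 stuck-at-0 is consistent with every test.

M0 stuck-at-0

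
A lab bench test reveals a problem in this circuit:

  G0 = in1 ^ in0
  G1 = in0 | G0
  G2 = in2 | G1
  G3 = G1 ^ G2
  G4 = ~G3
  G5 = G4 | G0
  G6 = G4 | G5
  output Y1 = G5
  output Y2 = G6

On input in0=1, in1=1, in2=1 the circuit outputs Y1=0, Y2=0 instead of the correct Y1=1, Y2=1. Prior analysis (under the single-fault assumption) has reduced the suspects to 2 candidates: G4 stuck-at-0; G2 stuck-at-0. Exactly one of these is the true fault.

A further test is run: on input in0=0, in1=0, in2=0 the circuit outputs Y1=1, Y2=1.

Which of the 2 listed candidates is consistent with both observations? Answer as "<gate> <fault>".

G2 stuck-at-0

Evaluate each candidate on input in0=0, in1=0, in2=0:
  G4 stuck-at-0: G0=0, G1=0, G2=0, G3=0, G4=0 [stuck-at-0], G5=0, G6=0 → Y1=0, Y2=0 — eliminated
  G2 stuck-at-0: G0=0, G1=0, G2=0 [stuck-at-0], G3=0, G4=1, G5=1, G6=1 → Y1=1, Y2=1 — matches
Only G2 stuck-at-0 reproduces the observed Y1=1, Y2=1.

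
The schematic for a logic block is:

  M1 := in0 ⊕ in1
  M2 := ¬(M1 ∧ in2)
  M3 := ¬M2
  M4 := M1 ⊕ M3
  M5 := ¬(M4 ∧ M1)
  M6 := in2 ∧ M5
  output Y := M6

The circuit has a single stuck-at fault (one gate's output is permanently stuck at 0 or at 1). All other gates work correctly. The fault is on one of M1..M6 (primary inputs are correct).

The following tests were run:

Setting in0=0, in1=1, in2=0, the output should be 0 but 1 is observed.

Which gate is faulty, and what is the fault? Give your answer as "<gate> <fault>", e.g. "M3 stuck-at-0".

M6 stuck-at-1

Fault-free values for test 1 (in0=0, in1=1, in2=0): M1=1, M2=1, M3=0, M4=1, M5=0, M6=0, giving Y=0. Observed 1.
Test 1: faults giving observed 1 are {M6 stuck-at-1}.
Only M6 stuck-at-1 is consistent with every test.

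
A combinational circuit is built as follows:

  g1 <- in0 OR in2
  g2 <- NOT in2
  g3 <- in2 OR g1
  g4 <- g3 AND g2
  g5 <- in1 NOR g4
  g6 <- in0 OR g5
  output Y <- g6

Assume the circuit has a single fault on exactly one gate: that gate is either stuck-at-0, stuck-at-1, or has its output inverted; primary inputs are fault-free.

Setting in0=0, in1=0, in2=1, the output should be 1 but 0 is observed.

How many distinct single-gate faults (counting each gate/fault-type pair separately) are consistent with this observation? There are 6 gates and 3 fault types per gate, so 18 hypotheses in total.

8

Fault-free: g1=1, g2=0, g3=1, g4=0, g5=1, g6=1 → 1. Observed 0.
  g1: none of the 3 fault types match ✗
  g2: stuck-at-1, inverted output ✓; others ✗
  g3: none of the 3 fault types match ✗
  g4: stuck-at-1, inverted output ✓; others ✗
  g5: stuck-at-0, inverted output ✓; others ✗
  g6: stuck-at-0, inverted output ✓; others ✗
Consistent faults: {g2 stuck-at-1, g2 inverted output, g4 stuck-at-1, g4 inverted output, g5 stuck-at-0, g5 inverted output, g6 stuck-at-0, g6 inverted output} — 8 in all.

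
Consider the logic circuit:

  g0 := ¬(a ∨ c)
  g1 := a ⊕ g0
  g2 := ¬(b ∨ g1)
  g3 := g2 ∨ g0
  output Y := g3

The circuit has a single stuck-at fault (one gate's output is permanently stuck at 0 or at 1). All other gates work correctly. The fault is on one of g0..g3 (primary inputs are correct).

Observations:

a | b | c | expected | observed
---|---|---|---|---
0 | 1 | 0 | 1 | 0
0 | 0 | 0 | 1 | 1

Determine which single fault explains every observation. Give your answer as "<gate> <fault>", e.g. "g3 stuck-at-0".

g0 stuck-at-0

Fault-free values for test 1 (a=0, b=1, c=0): g0=1, g1=1, g2=0, g3=1, giving Y=1. Observed 0.
Test 1: faults giving observed 0 are {g0 stuck-at-0, g3 stuck-at-0}.
Test 2 (a=0, b=0, c=0): fault-free g0=1, g1=1, g2=0, g3=1 → 1; observed 1. Eliminates g3 stuck-at-0.
Only g0 stuck-at-0 is consistent with every test.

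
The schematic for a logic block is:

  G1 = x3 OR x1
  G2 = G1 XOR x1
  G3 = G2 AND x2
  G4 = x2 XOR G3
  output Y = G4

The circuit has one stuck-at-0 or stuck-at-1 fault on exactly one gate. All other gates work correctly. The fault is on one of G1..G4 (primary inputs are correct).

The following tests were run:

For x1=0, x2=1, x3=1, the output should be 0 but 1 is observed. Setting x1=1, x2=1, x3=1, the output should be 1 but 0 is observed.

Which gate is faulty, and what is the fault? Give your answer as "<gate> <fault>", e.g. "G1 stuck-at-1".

Fault-free values for test 1 (x1=0, x2=1, x3=1): G1=1, G2=1, G3=1, G4=0, giving Y=0. Observed 1.
Test 1: faults giving observed 1 are {G1 stuck-at-0, G2 stuck-at-0, G3 stuck-at-0, G4 stuck-at-1}.
Test 2 (x1=1, x2=1, x3=1): fault-free G1=1, G2=0, G3=0, G4=1 → 1; observed 0. Eliminates G2 stuck-at-0, G3 stuck-at-0, G4 stuck-at-1.
Only G1 stuck-at-0 is consistent with every test.

G1 stuck-at-0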